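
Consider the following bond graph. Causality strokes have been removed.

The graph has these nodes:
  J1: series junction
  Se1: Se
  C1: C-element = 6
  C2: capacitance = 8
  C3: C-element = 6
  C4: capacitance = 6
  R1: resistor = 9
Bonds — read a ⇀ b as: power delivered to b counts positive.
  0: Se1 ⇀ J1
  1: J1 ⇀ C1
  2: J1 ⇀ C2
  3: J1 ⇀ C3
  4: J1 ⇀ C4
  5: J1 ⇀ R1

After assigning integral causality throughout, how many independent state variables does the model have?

4  (C1, C2, C3, C4 all integral)

β0 |J1  (Se1 (Se) sets effort on bond)
β1 |J1  (C1 integral (e out))
β2 |J1  (C2: C, integral causality)
β3 |J1  (prefer integral on C3)
β4 |J1  (C4 outputs effort q/C4)
β5 |R1  (closing 1-jn rule on J1)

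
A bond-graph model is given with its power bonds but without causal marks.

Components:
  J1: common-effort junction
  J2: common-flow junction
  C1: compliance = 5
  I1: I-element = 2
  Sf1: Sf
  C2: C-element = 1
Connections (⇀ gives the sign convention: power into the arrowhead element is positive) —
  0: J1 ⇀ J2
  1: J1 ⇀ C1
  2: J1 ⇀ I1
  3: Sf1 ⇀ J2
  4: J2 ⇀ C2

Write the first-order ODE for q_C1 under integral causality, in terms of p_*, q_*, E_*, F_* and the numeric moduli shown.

dq_C1/dt = -F_Sf1 - p_I1/2

β3 stroke→Sf1  (source Sf1 imposes f)
β0 stroke→J2  (common-f at J2 fixed by 3)
β4 stroke→J2  (1-jn J2 has f-setter on 3)
β1 stroke→J1  (prefer integral on C1)
β2 stroke→I1  (common-e at J1 fixed by 1)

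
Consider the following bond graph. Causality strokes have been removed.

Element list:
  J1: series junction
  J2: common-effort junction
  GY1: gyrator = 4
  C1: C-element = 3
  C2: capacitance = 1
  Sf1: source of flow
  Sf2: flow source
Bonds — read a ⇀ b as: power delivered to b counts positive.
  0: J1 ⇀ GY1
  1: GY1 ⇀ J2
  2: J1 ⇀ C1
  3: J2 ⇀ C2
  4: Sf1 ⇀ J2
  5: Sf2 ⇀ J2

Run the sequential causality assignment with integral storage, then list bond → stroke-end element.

β0 stroke→GY1
β1 stroke→GY1
β2 stroke→J1
β3 stroke→J2
β4 stroke→Sf1
β5 stroke→Sf2

#4 →Sf1  (Sf1 fixes flow; stroke at Sf1)
#5 →Sf2  (Sf2 (Sf) sets flow on bond)
#2 →J1  (C1 integral (e out))
#0 →GY1  (J1: last free bond brings flow in)
#1 →GY1  (GY1: gyrator matches bond 0)
#3 →J2  (only one effort-in slot at J2)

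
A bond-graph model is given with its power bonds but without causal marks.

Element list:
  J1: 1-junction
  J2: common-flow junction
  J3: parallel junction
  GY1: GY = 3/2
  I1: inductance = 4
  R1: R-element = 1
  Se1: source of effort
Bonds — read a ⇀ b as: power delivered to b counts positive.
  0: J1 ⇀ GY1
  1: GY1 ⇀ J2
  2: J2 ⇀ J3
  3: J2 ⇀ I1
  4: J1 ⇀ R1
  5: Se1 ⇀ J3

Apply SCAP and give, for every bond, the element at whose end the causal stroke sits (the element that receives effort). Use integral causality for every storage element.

bond 5 →J3  (source Se1 imposes e)
bond 2 →J2  (common-e at J3 fixed by 5)
bond 3 →I1  (I1 integral (f out))
bond 1 →J2  (J2 flow already set via bond 3)
bond 0 →J1  (through GY1, causality inverts; strokes same side of GY1)
bond 4 →R1  (J1 needs exactly one f-in)

#0 →J1
#1 →J2
#2 →J2
#3 →I1
#4 →R1
#5 →J3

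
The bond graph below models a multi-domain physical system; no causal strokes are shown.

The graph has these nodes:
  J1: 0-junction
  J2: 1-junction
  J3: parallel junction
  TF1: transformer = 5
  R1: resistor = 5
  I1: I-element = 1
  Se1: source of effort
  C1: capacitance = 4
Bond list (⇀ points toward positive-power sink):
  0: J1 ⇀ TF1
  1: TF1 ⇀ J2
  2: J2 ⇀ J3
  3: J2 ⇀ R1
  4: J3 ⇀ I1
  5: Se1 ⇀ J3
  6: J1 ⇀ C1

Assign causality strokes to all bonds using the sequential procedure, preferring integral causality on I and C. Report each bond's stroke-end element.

β5 stroke at J3  (source Se1 imposes e)
β2 stroke at J2  (J3: bond 5 brought effort, rest push out)
β4 stroke at I1  (J3: bond 5 brought effort, rest push out)
β6 stroke at J1  (prefer integral on C1)
β0 stroke at TF1  (common-e at J1 fixed by 6)
β1 stroke at J2  (TF1: transformer flips bond 0)
β3 stroke at R1  (only one flow-in slot at J2)

b0 stroke→TF1
b1 stroke→J2
b2 stroke→J2
b3 stroke→R1
b4 stroke→I1
b5 stroke→J3
b6 stroke→J1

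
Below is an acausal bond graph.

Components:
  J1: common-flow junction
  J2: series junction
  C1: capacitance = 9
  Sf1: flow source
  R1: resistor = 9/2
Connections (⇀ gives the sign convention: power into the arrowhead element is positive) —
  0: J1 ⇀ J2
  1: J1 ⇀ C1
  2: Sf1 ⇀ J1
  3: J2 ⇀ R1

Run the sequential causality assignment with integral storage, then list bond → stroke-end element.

β0 →J1
β1 →J1
β2 →Sf1
β3 →J2

bond 2 stroke→Sf1  (source Sf1 imposes f)
bond 0 stroke→J1  (J1 flow already set via bond 2)
bond 1 stroke→J1  (J1: bond 2 brought flow, rest push out)
bond 3 stroke→J2  (common-f at J2 fixed by 0)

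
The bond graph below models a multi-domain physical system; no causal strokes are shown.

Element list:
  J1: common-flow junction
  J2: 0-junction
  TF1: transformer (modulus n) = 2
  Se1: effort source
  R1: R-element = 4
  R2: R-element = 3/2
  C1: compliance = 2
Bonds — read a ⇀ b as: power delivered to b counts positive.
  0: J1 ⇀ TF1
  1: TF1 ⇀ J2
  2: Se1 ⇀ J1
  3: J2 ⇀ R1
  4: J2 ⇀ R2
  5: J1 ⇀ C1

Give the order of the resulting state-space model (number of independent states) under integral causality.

1  (C1 all integral)

b2 stroke→J1  (Se1 fixes effort; stroke away)
b5 stroke→J1  (C1 integral (e out))
b0 stroke→TF1  (closing 1-jn rule on J1)
b1 stroke→J2  (TF1: transformer flips bond 0)
b3 stroke→R1  (J2 effort already set via bond 1)
b4 stroke→R2  (J2 effort already set via bond 1)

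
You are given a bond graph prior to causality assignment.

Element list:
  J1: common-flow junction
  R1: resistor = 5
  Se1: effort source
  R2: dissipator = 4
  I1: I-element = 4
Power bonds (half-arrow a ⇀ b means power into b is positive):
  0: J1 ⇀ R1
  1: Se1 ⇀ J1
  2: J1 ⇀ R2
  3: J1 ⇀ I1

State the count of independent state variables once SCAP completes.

b1 |J1  (source Se1 imposes e)
b3 |I1  (I1: I, integral causality)
b0 |J1  (J1: bond 3 brought flow, rest push out)
b2 |J1  (common-f at J1 fixed by 3)

1  (I1 all integral)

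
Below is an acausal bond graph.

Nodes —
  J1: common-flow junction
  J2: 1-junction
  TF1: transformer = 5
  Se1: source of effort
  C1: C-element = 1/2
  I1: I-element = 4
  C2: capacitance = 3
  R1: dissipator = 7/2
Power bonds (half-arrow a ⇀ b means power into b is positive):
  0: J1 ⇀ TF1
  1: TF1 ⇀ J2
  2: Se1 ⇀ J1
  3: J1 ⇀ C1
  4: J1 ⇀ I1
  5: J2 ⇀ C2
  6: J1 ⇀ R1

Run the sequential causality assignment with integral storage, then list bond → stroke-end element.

β0 stroke at J1
β1 stroke at TF1
β2 stroke at J1
β3 stroke at J1
β4 stroke at I1
β5 stroke at J2
β6 stroke at J1

#2 stroke at J1  (Se1 (Se) sets effort on bond)
#3 stroke at J1  (prefer integral on C1)
#4 stroke at I1  (I1: I, integral causality)
#0 stroke at J1  (1-jn J1 has f-setter on 4)
#6 stroke at J1  (J1 flow already set via bond 4)
#1 stroke at TF1  (TF TF1: opposite of bond 0)
#5 stroke at J2  (J2 flow already set via bond 1)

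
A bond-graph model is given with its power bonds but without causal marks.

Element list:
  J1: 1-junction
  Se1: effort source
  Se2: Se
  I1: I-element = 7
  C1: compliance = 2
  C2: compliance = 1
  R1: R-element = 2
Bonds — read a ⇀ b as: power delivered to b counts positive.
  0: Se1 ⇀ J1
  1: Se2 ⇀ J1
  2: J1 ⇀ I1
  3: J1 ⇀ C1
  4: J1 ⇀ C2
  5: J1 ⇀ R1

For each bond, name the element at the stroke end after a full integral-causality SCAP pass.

β0 stroke at J1  (Se1 fixes effort; stroke away)
β1 stroke at J1  (source Se2 imposes e)
β2 stroke at I1  (I1 outputs flow p/I1)
β3 stroke at J1  (J1 flow already set via bond 2)
β4 stroke at J1  (1-jn J1 has f-setter on 2)
β5 stroke at J1  (common-f at J1 fixed by 2)

bond 0 |J1
bond 1 |J1
bond 2 |I1
bond 3 |J1
bond 4 |J1
bond 5 |J1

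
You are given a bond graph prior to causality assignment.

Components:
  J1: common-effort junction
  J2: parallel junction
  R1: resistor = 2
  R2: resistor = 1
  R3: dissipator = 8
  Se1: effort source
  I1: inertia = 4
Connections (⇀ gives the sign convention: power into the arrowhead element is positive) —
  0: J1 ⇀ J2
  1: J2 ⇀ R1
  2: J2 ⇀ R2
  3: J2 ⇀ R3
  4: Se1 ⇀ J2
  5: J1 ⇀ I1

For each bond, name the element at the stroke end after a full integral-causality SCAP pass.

b4 →J2  (Se1 fixes effort; stroke away)
b0 →J1  (common-e at J2 fixed by 4)
b1 →R1  (common-e at J2 fixed by 4)
b2 →R2  (J2 effort already set via bond 4)
b3 →R3  (J2: bond 4 brought effort, rest push out)
b5 →I1  (J1: bond 0 brought effort, rest push out)

bond 0 stroke→J1
bond 1 stroke→R1
bond 2 stroke→R2
bond 3 stroke→R3
bond 4 stroke→J2
bond 5 stroke→I1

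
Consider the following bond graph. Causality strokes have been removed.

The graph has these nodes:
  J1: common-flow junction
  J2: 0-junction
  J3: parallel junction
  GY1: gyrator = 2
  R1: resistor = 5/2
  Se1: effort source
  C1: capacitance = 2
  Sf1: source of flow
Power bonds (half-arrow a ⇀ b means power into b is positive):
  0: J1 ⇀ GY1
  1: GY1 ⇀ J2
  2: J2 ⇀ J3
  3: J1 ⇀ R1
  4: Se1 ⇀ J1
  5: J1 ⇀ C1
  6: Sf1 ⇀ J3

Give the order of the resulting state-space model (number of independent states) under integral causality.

1  (C1 all integral)

#4 stroke at J1  (Se1 fixes effort; stroke away)
#6 stroke at Sf1  (Sf1 (Sf) sets flow on bond)
#2 stroke at J3  (J3 needs exactly one e-in)
#1 stroke at J2  (J2: last free bond brings effort in)
#0 stroke at J1  (through GY1, causality inverts; strokes same side of GY1)
#5 stroke at J1  (C1 outputs effort q/C1)
#3 stroke at R1  (J1: last free bond brings flow in)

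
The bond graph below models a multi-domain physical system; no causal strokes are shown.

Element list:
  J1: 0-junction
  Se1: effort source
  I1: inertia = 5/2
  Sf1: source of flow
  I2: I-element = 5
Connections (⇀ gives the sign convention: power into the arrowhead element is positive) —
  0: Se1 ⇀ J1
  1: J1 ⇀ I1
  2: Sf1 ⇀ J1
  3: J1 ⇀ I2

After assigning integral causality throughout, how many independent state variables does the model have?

2  (I1, I2 all integral)

#0 stroke→J1  (Se1: effort source, stroke at far end)
#2 stroke→Sf1  (Sf1 fixes flow; stroke at Sf1)
#1 stroke→I1  (J1: bond 0 brought effort, rest push out)
#3 stroke→I2  (0-jn J1 has e-setter on 0)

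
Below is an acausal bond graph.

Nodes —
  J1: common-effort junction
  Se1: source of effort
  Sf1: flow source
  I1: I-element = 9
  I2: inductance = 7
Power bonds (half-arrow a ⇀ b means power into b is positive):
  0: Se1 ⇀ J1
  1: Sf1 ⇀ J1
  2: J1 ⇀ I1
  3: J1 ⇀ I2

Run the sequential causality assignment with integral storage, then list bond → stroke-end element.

#0 |J1  (Se1: effort source, stroke at far end)
#1 |Sf1  (Sf1 (Sf) sets flow on bond)
#2 |I1  (J1 effort already set via bond 0)
#3 |I2  (0-jn J1 has e-setter on 0)

bond 0 stroke at J1
bond 1 stroke at Sf1
bond 2 stroke at I1
bond 3 stroke at I2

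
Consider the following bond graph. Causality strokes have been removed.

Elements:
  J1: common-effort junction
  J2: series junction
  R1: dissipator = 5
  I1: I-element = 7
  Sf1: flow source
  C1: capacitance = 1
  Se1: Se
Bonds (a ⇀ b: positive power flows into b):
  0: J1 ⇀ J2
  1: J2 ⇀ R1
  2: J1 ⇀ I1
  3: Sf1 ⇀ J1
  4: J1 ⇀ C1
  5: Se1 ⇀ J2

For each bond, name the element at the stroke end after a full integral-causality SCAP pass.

b3 stroke→Sf1  (Sf1 (Sf) sets flow on bond)
b5 stroke→J2  (Se1: effort source, stroke at far end)
b2 stroke→I1  (I1 integral (f out))
b4 stroke→J1  (prefer integral on C1)
b0 stroke→J2  (common-e at J1 fixed by 4)
b1 stroke→R1  (J2 needs exactly one f-in)

#0 |J2
#1 |R1
#2 |I1
#3 |Sf1
#4 |J1
#5 |J2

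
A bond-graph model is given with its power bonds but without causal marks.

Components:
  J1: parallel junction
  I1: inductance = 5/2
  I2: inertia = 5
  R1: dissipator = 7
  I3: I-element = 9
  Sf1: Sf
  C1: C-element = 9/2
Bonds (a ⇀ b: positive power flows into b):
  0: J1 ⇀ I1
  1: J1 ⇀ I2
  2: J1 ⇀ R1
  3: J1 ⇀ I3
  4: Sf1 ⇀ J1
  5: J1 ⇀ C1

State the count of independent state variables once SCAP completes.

4  (C1, I1, I2, I3 all integral)

bond 4 stroke at Sf1  (Sf1 (Sf) sets flow on bond)
bond 0 stroke at I1  (I1 outputs flow p/I1)
bond 1 stroke at I2  (I2 outputs flow p/I2)
bond 3 stroke at I3  (prefer integral on I3)
bond 5 stroke at J1  (C1 integral (e out))
bond 2 stroke at R1  (J1: bond 5 brought effort, rest push out)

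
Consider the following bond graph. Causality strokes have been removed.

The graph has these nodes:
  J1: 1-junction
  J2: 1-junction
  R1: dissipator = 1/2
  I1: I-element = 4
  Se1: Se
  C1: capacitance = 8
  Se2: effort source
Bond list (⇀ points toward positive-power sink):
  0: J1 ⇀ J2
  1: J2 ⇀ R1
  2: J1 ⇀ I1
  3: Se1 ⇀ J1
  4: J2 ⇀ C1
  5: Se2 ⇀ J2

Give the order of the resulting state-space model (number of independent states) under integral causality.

2  (C1, I1 all integral)

b3 |J1  (Se1: effort source, stroke at far end)
b5 |J2  (Se2: effort source, stroke at far end)
b2 |I1  (I1 integral (f out))
b0 |J1  (J1 flow already set via bond 2)
b1 |J2  (J2 flow already set via bond 0)
b4 |J2  (J2: bond 0 brought flow, rest push out)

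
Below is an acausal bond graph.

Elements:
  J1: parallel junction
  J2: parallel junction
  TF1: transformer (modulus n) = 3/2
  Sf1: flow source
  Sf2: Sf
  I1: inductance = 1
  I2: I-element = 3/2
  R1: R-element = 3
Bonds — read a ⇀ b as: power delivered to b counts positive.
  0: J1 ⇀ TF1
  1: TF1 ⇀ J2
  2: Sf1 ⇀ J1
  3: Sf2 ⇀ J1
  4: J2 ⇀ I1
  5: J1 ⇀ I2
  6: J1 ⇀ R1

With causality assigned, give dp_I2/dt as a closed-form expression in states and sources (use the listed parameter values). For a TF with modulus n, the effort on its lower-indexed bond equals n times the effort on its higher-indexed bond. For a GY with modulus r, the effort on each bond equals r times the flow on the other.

dp_I2/dt = 3*F_Sf1 + 3*F_Sf2 - 2*p_I1 - 2*p_I2

#2 stroke→Sf1  (Sf1 fixes flow; stroke at Sf1)
#3 stroke→Sf2  (source Sf2 imposes f)
#4 stroke→I1  (prefer integral on I1)
#1 stroke→J2  (J2 needs exactly one e-in)
#0 stroke→TF1  (TF1 one-in-one-out from 1)
#5 stroke→I2  (I2 integral (f out))
#6 stroke→J1  (J1: last free bond brings effort in)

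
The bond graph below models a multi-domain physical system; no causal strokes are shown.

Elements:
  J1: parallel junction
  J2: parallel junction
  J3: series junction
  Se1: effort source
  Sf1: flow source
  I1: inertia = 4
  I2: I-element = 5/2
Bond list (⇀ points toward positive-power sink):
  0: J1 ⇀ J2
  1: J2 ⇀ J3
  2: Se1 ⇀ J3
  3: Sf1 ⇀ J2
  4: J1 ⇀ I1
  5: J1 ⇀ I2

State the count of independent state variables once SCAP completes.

2  (I1, I2 all integral)

b2 stroke→J3  (Se1 fixes effort; stroke away)
b3 stroke→Sf1  (Sf1: flow source, stroke at near end)
b1 stroke→J2  (only one flow-in slot at J3)
b0 stroke→J1  (J2: bond 1 brought effort, rest push out)
b4 stroke→I1  (J1: bond 0 brought effort, rest push out)
b5 stroke→I2  (common-e at J1 fixed by 0)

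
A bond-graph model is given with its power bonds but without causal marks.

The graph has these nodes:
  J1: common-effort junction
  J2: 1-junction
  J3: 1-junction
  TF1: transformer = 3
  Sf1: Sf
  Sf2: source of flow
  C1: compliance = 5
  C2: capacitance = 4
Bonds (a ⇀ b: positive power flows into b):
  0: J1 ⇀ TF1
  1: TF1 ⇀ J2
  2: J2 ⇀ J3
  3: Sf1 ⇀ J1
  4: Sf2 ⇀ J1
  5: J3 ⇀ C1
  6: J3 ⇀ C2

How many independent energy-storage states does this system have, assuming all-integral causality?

bond 3 stroke at Sf1  (Sf1: flow source, stroke at near end)
bond 4 stroke at Sf2  (Sf2 (Sf) sets flow on bond)
bond 0 stroke at J1  (J1: last free bond brings effort in)
bond 1 stroke at TF1  (TF TF1: opposite of bond 0)
bond 2 stroke at J2  (1-jn J2 has f-setter on 1)
bond 5 stroke at J3  (J3: bond 2 brought flow, rest push out)
bond 6 stroke at J3  (1-jn J3 has f-setter on 2)

2  (C1, C2 all integral)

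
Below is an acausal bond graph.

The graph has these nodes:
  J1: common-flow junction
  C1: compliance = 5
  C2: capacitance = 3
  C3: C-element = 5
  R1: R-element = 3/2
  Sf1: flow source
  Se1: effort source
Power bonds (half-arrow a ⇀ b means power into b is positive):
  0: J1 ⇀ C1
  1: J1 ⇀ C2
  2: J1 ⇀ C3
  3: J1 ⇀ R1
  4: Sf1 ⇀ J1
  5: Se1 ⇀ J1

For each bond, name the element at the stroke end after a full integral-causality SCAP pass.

#4 stroke→Sf1  (source Sf1 imposes f)
#5 stroke→J1  (source Se1 imposes e)
#0 stroke→J1  (1-jn J1 has f-setter on 4)
#1 stroke→J1  (J1: bond 4 brought flow, rest push out)
#2 stroke→J1  (J1: bond 4 brought flow, rest push out)
#3 stroke→J1  (common-f at J1 fixed by 4)

bond 0 stroke→J1
bond 1 stroke→J1
bond 2 stroke→J1
bond 3 stroke→J1
bond 4 stroke→Sf1
bond 5 stroke→J1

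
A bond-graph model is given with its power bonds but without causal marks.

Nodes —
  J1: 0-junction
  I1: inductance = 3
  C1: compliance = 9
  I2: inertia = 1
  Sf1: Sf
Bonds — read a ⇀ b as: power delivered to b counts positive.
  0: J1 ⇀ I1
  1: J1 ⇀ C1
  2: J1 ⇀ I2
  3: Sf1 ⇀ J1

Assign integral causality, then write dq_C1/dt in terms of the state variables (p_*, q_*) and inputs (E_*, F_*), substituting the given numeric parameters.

dq_C1/dt = F_Sf1 - p_I1/3 - p_I2

β3 →Sf1  (Sf1: flow source, stroke at near end)
β0 →I1  (I1 integral (f out))
β1 →J1  (C1: C, integral causality)
β2 →I2  (0-jn J1 has e-setter on 1)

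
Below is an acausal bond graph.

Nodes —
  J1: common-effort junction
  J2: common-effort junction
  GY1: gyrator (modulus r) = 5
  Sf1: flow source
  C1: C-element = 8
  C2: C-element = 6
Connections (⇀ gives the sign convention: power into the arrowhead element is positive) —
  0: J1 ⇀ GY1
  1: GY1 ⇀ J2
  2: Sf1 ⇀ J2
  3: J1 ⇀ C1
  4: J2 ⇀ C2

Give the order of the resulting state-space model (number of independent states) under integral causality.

2  (C1, C2 all integral)

bond 2 |Sf1  (Sf1 (Sf) sets flow on bond)
bond 3 |J1  (C1 integral (e out))
bond 0 |GY1  (0-jn J1 has e-setter on 3)
bond 1 |GY1  (GY GY1: same side as bond 0)
bond 4 |J2  (only one effort-in slot at J2)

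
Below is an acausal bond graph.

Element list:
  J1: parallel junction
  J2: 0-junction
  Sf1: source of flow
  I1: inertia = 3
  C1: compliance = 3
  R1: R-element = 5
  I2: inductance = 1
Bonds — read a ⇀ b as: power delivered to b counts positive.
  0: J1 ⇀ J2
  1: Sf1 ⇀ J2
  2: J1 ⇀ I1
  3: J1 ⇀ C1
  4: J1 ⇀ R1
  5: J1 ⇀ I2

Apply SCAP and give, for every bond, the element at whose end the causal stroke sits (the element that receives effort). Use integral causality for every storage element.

b1 stroke→Sf1  (Sf1 fixes flow; stroke at Sf1)
b0 stroke→J2  (J2 needs exactly one e-in)
b2 stroke→I1  (I1: I, integral causality)
b3 stroke→J1  (prefer integral on C1)
b4 stroke→R1  (0-jn J1 has e-setter on 3)
b5 stroke→I2  (0-jn J1 has e-setter on 3)

b0 →J2
b1 →Sf1
b2 →I1
b3 →J1
b4 →R1
b5 →I2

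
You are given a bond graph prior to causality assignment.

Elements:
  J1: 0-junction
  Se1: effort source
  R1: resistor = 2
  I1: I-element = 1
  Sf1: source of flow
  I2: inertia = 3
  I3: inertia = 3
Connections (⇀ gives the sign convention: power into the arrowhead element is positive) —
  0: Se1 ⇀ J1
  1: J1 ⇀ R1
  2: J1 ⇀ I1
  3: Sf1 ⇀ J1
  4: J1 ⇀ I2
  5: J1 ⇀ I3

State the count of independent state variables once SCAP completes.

b0 |J1  (Se1 (Se) sets effort on bond)
b3 |Sf1  (source Sf1 imposes f)
b1 |R1  (0-jn J1 has e-setter on 0)
b2 |I1  (common-e at J1 fixed by 0)
b4 |I2  (J1 effort already set via bond 0)
b5 |I3  (J1: bond 0 brought effort, rest push out)

3  (I1, I2, I3 all integral)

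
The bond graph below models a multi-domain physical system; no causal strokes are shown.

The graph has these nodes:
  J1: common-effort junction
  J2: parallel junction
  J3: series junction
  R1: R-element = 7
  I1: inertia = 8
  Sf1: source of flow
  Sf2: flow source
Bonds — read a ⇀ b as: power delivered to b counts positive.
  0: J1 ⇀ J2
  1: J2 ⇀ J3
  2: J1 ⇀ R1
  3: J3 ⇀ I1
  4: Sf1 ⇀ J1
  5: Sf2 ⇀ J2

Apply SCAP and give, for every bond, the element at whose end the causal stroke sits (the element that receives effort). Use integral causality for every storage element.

b4 |Sf1  (Sf1: flow source, stroke at near end)
b5 |Sf2  (source Sf2 imposes f)
b3 |I1  (I1: I, integral causality)
b1 |J3  (J3: bond 3 brought flow, rest push out)
b0 |J2  (J2: last free bond brings effort in)
b2 |J1  (J1: last free bond brings effort in)

bond 0 stroke at J2
bond 1 stroke at J3
bond 2 stroke at J1
bond 3 stroke at I1
bond 4 stroke at Sf1
bond 5 stroke at Sf2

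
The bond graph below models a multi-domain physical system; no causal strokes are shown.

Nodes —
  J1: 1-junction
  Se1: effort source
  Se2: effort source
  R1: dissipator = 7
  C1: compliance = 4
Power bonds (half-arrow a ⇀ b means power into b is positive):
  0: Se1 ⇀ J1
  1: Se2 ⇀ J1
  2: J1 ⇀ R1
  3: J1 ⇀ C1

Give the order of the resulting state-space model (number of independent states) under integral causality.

1  (C1 all integral)

β0 stroke→J1  (Se1: effort source, stroke at far end)
β1 stroke→J1  (source Se2 imposes e)
β3 stroke→J1  (prefer integral on C1)
β2 stroke→R1  (J1: last free bond brings flow in)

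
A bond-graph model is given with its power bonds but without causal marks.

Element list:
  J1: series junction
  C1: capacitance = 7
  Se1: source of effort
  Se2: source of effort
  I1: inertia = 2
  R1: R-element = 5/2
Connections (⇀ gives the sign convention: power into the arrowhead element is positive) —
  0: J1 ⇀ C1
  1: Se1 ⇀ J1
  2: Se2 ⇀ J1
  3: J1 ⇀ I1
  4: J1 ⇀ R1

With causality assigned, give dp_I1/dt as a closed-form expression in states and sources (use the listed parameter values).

dp_I1/dt = E_Se1 + E_Se2 - 5*p_I1/4 - q_C1/7

b1 |J1  (Se1 fixes effort; stroke away)
b2 |J1  (Se2 fixes effort; stroke away)
b0 |J1  (C1: C, integral causality)
b3 |I1  (I1 integral (f out))
b4 |J1  (J1: bond 3 brought flow, rest push out)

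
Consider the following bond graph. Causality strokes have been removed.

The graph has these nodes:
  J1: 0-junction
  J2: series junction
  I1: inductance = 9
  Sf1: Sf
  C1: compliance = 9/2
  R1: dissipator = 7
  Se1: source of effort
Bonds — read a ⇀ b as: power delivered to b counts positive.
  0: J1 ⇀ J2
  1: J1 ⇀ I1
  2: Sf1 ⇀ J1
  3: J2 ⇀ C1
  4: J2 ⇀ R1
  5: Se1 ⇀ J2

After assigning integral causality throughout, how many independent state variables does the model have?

2  (C1, I1 all integral)

b2 →Sf1  (Sf1 (Sf) sets flow on bond)
b5 →J2  (Se1: effort source, stroke at far end)
b1 →I1  (I1 outputs flow p/I1)
b0 →J1  (J1 needs exactly one e-in)
b3 →J2  (1-jn J2 has f-setter on 0)
b4 →J2  (1-jn J2 has f-setter on 0)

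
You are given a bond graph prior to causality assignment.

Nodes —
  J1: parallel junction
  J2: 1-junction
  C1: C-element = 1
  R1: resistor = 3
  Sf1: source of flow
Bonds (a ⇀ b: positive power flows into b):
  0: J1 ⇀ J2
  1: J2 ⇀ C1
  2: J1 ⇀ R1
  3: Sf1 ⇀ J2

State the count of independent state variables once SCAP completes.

1  (C1 all integral)

b3 stroke at Sf1  (Sf1 fixes flow; stroke at Sf1)
b0 stroke at J2  (J2: bond 3 brought flow, rest push out)
b1 stroke at J2  (J2 flow already set via bond 3)
b2 stroke at J1  (closing 0-jn rule on J1)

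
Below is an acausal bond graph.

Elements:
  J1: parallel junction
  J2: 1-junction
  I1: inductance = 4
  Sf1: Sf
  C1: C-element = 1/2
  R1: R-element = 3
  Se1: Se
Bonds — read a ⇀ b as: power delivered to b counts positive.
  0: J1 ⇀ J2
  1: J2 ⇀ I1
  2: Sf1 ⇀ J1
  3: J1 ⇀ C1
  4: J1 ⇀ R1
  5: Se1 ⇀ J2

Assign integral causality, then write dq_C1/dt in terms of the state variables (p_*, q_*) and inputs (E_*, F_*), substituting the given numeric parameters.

dq_C1/dt = F_Sf1 - p_I1/4 - 2*q_C1/3

bond 2 |Sf1  (Sf1 (Sf) sets flow on bond)
bond 5 |J2  (Se1: effort source, stroke at far end)
bond 1 |I1  (prefer integral on I1)
bond 0 |J2  (J2: bond 1 brought flow, rest push out)
bond 3 |J1  (C1: C, integral causality)
bond 4 |R1  (0-jn J1 has e-setter on 3)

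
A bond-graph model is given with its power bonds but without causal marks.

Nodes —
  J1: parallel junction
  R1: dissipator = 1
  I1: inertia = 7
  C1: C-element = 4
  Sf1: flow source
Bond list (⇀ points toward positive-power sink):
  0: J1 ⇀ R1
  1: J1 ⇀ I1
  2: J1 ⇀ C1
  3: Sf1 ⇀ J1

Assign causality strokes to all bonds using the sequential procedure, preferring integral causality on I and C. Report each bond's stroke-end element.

bond 3 →Sf1  (Sf1 (Sf) sets flow on bond)
bond 1 →I1  (prefer integral on I1)
bond 2 →J1  (C1: C, integral causality)
bond 0 →R1  (0-jn J1 has e-setter on 2)

#0 stroke at R1
#1 stroke at I1
#2 stroke at J1
#3 stroke at Sf1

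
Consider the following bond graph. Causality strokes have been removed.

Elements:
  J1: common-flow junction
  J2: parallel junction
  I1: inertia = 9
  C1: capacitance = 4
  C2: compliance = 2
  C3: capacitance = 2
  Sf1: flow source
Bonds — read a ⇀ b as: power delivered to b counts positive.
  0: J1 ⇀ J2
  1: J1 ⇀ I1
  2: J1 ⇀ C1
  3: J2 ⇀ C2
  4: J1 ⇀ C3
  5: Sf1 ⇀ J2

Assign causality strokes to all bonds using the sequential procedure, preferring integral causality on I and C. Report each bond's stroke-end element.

#5 →Sf1  (Sf1 (Sf) sets flow on bond)
#1 →I1  (I1 outputs flow p/I1)
#0 →J1  (common-f at J1 fixed by 1)
#2 →J1  (common-f at J1 fixed by 1)
#4 →J1  (common-f at J1 fixed by 1)
#3 →J2  (closing 0-jn rule on J2)

β0 stroke at J1
β1 stroke at I1
β2 stroke at J1
β3 stroke at J2
β4 stroke at J1
β5 stroke at Sf1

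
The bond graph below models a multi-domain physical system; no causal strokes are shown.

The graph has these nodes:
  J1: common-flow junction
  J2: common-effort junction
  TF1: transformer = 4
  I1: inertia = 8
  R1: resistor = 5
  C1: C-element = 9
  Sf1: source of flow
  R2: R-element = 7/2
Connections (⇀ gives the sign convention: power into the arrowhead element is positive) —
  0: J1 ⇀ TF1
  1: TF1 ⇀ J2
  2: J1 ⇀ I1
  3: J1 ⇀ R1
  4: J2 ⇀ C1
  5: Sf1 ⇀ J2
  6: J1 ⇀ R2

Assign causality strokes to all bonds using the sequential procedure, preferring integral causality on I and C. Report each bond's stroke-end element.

#5 stroke→Sf1  (Sf1: flow source, stroke at near end)
#2 stroke→I1  (I1 integral (f out))
#0 stroke→J1  (J1 flow already set via bond 2)
#3 stroke→J1  (common-f at J1 fixed by 2)
#6 stroke→J1  (J1: bond 2 brought flow, rest push out)
#1 stroke→TF1  (TF TF1: opposite of bond 0)
#4 stroke→J2  (J2: last free bond brings effort in)

b0 stroke at J1
b1 stroke at TF1
b2 stroke at I1
b3 stroke at J1
b4 stroke at J2
b5 stroke at Sf1
b6 stroke at J1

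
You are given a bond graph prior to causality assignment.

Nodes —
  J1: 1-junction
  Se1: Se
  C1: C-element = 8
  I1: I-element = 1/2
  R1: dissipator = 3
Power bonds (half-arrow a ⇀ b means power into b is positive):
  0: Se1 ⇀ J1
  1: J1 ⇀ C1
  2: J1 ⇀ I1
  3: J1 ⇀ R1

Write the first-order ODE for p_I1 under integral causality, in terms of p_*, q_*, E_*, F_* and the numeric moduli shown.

β0 stroke→J1  (Se1: effort source, stroke at far end)
β1 stroke→J1  (C1 integral (e out))
β2 stroke→I1  (prefer integral on I1)
β3 stroke→J1  (common-f at J1 fixed by 2)

dp_I1/dt = E_Se1 - 6*p_I1 - q_C1/8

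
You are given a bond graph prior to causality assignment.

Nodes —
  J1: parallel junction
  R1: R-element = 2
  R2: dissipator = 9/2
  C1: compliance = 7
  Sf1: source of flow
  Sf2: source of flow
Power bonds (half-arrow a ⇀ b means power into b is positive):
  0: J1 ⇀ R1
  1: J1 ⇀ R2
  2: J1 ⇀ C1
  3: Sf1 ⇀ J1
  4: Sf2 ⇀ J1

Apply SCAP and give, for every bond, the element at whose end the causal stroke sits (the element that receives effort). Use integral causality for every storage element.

β3 |Sf1  (Sf1 fixes flow; stroke at Sf1)
β4 |Sf2  (Sf2: flow source, stroke at near end)
β2 |J1  (C1 integral (e out))
β0 |R1  (J1: bond 2 brought effort, rest push out)
β1 |R2  (common-e at J1 fixed by 2)

#0 stroke at R1
#1 stroke at R2
#2 stroke at J1
#3 stroke at Sf1
#4 stroke at Sf2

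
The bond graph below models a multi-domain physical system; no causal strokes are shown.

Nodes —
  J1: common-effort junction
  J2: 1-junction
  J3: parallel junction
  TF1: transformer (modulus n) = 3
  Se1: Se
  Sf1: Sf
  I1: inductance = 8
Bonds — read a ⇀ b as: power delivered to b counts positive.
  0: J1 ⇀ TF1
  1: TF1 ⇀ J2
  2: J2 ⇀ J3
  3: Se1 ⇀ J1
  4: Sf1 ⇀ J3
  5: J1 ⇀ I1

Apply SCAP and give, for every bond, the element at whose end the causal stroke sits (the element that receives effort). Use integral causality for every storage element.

β0 |TF1
β1 |J2
β2 |J3
β3 |J1
β4 |Sf1
β5 |I1

bond 3 stroke→J1  (Se1: effort source, stroke at far end)
bond 4 stroke→Sf1  (source Sf1 imposes f)
bond 0 stroke→TF1  (J1: bond 3 brought effort, rest push out)
bond 5 stroke→I1  (J1: bond 3 brought effort, rest push out)
bond 2 stroke→J3  (J3: last free bond brings effort in)
bond 1 stroke→J2  (TF1 one-in-one-out from 0)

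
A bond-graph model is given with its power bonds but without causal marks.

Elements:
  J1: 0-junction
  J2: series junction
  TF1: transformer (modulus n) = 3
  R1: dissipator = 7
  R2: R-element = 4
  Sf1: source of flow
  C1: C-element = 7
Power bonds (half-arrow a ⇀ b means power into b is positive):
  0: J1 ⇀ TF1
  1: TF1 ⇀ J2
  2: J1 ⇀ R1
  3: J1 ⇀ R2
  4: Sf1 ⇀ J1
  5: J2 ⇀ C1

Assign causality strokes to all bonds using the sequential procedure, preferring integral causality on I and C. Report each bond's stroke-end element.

β4 stroke→Sf1  (source Sf1 imposes f)
β5 stroke→J2  (C1 outputs effort q/C1)
β1 stroke→TF1  (J2 needs exactly one f-in)
β0 stroke→J1  (TF1: transformer flips bond 1)
β2 stroke→R1  (common-e at J1 fixed by 0)
β3 stroke→R2  (J1: bond 0 brought effort, rest push out)

b0 |J1
b1 |TF1
b2 |R1
b3 |R2
b4 |Sf1
b5 |J2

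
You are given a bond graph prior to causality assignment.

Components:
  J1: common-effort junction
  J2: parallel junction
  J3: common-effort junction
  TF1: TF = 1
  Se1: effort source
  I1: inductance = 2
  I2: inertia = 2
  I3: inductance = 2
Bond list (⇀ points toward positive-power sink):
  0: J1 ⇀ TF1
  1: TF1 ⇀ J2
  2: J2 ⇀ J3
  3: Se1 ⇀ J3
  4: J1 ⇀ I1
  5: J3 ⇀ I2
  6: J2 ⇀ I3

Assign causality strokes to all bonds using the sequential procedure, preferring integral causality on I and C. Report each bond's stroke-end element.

b3 stroke at J3  (source Se1 imposes e)
b2 stroke at J2  (J3 effort already set via bond 3)
b5 stroke at I2  (J3 effort already set via bond 3)
b1 stroke at TF1  (J2 effort already set via bond 2)
b6 stroke at I3  (common-e at J2 fixed by 2)
b0 stroke at J1  (TF TF1: opposite of bond 1)
b4 stroke at I1  (0-jn J1 has e-setter on 0)

#0 |J1
#1 |TF1
#2 |J2
#3 |J3
#4 |I1
#5 |I2
#6 |I3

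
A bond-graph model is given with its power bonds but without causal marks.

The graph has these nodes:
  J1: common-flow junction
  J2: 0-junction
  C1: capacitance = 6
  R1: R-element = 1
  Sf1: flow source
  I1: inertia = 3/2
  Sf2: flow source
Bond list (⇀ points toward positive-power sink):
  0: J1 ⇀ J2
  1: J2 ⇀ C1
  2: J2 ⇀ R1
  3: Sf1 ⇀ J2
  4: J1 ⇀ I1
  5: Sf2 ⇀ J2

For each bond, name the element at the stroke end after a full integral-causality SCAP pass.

#0 stroke at J1
#1 stroke at J2
#2 stroke at R1
#3 stroke at Sf1
#4 stroke at I1
#5 stroke at Sf2

bond 3 stroke at Sf1  (Sf1 fixes flow; stroke at Sf1)
bond 5 stroke at Sf2  (Sf2 fixes flow; stroke at Sf2)
bond 1 stroke at J2  (C1 outputs effort q/C1)
bond 0 stroke at J1  (J2 effort already set via bond 1)
bond 2 stroke at R1  (J2 effort already set via bond 1)
bond 4 stroke at I1  (only one flow-in slot at J1)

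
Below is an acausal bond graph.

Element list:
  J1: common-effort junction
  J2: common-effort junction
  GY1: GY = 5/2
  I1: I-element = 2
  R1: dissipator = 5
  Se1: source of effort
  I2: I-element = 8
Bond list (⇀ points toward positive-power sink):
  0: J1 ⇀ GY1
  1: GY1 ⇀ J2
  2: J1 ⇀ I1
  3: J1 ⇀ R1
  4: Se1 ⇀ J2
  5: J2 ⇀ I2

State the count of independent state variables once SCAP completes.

b4 |J2  (Se1 fixes effort; stroke away)
b1 |GY1  (J2: bond 4 brought effort, rest push out)
b5 |I2  (0-jn J2 has e-setter on 4)
b0 |GY1  (through GY1, causality inverts; strokes same side of GY1)
b2 |I1  (prefer integral on I1)
b3 |J1  (J1 needs exactly one e-in)

2  (I1, I2 all integral)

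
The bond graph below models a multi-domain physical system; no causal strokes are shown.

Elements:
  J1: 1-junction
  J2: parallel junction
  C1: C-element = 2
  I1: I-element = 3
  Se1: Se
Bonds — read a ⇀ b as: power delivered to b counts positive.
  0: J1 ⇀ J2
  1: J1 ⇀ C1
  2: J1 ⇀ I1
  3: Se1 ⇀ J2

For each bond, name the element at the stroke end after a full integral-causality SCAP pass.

b3 stroke at J2  (Se1 (Se) sets effort on bond)
b0 stroke at J1  (J2 effort already set via bond 3)
b1 stroke at J1  (prefer integral on C1)
b2 stroke at I1  (only one flow-in slot at J1)

bond 0 stroke at J1
bond 1 stroke at J1
bond 2 stroke at I1
bond 3 stroke at J2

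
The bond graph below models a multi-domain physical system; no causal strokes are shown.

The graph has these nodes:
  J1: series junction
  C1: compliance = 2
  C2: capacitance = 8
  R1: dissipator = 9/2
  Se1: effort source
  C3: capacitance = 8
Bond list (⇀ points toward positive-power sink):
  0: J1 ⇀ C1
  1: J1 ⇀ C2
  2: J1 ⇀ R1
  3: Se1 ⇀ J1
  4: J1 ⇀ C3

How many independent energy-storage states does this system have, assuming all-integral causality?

b3 stroke→J1  (Se1 (Se) sets effort on bond)
b0 stroke→J1  (C1 outputs effort q/C1)
b1 stroke→J1  (C2 integral (e out))
b4 stroke→J1  (prefer integral on C3)
b2 stroke→R1  (J1: last free bond brings flow in)

3  (C1, C2, C3 all integral)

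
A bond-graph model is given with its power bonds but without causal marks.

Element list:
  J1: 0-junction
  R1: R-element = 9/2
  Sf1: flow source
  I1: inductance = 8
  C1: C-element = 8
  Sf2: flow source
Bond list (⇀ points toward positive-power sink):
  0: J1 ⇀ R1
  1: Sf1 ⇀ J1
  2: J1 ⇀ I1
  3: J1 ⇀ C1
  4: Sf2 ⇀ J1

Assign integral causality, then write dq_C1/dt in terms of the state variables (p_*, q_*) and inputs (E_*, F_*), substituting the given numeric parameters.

#1 |Sf1  (Sf1 (Sf) sets flow on bond)
#4 |Sf2  (Sf2: flow source, stroke at near end)
#2 |I1  (I1: I, integral causality)
#3 |J1  (C1: C, integral causality)
#0 |R1  (J1: bond 3 brought effort, rest push out)

dq_C1/dt = F_Sf1 + F_Sf2 - p_I1/8 - q_C1/36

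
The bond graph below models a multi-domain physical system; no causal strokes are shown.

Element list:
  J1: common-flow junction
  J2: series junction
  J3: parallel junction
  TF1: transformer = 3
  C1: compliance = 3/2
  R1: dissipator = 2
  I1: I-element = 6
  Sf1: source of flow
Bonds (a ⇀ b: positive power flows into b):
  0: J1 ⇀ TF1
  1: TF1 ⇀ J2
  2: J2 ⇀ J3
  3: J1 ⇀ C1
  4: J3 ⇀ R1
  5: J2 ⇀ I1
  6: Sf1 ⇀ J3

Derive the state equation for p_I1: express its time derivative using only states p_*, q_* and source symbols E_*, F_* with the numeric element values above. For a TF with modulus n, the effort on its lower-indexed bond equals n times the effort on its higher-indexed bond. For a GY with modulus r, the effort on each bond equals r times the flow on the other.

bond 6 stroke at Sf1  (source Sf1 imposes f)
bond 3 stroke at J1  (C1 integral (e out))
bond 0 stroke at TF1  (closing 1-jn rule on J1)
bond 1 stroke at J2  (through TF1, causality passes straight; one stroke at TF1)
bond 5 stroke at I1  (I1 integral (f out))
bond 2 stroke at J2  (J2 flow already set via bond 5)
bond 4 stroke at J3  (only one effort-in slot at J3)

dp_I1/dt = -2*F_Sf1 - p_I1/3 - 2*q_C1/9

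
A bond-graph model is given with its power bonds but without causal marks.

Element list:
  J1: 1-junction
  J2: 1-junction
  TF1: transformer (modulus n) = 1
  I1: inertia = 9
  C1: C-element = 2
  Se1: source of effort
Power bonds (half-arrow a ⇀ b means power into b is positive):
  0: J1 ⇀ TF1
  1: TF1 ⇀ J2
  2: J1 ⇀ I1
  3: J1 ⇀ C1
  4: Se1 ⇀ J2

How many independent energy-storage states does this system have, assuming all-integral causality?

#4 →J2  (Se1 (Se) sets effort on bond)
#1 →TF1  (closing 1-jn rule on J2)
#0 →J1  (TF TF1: opposite of bond 1)
#2 →I1  (I1: I, integral causality)
#3 →J1  (J1: bond 2 brought flow, rest push out)

2  (C1, I1 all integral)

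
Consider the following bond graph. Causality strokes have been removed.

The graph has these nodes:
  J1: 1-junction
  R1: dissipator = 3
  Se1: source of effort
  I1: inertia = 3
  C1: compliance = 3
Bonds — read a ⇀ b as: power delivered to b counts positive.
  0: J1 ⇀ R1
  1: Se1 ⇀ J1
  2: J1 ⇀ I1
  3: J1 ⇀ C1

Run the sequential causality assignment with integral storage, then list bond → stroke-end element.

bond 1 |J1  (Se1 (Se) sets effort on bond)
bond 2 |I1  (prefer integral on I1)
bond 0 |J1  (common-f at J1 fixed by 2)
bond 3 |J1  (J1 flow already set via bond 2)

b0 →J1
b1 →J1
b2 →I1
b3 →J1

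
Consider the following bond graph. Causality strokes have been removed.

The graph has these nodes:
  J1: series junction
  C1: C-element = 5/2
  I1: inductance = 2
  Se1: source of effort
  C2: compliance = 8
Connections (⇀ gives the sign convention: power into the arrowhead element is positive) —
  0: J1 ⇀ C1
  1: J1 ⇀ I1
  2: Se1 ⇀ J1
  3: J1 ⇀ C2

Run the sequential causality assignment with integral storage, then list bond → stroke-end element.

b2 →J1  (Se1: effort source, stroke at far end)
b0 →J1  (C1 integral (e out))
b1 →I1  (I1: I, integral causality)
b3 →J1  (1-jn J1 has f-setter on 1)

bond 0 stroke at J1
bond 1 stroke at I1
bond 2 stroke at J1
bond 3 stroke at J1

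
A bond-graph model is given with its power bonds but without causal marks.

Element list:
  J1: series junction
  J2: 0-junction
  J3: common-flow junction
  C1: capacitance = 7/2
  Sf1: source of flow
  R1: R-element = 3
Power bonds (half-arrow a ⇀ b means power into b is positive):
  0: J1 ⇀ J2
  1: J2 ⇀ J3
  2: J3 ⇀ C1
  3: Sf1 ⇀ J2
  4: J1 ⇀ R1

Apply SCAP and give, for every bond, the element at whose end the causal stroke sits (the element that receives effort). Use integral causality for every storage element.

bond 3 |Sf1  (Sf1 fixes flow; stroke at Sf1)
bond 2 |J3  (C1 integral (e out))
bond 1 |J2  (J3: last free bond brings flow in)
bond 0 |J1  (J2 effort already set via bond 1)
bond 4 |R1  (closing 1-jn rule on J1)

b0 →J1
b1 →J2
b2 →J3
b3 →Sf1
b4 →R1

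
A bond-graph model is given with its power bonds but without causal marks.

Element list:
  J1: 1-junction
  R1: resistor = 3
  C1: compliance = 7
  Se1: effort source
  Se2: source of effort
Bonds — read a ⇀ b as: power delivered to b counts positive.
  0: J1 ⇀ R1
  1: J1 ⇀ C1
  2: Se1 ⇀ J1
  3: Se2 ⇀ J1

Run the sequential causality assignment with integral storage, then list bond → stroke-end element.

bond 2 stroke→J1  (Se1: effort source, stroke at far end)
bond 3 stroke→J1  (Se2 (Se) sets effort on bond)
bond 1 stroke→J1  (C1 integral (e out))
bond 0 stroke→R1  (J1: last free bond brings flow in)

b0 →R1
b1 →J1
b2 →J1
b3 →J1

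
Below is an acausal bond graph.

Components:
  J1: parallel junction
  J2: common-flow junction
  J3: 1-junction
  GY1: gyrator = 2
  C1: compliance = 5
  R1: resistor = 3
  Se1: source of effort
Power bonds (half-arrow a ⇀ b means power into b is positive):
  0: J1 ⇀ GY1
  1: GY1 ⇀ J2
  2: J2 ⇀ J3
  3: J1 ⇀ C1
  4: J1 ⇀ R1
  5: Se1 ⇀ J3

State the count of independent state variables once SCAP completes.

1  (C1 all integral)

b5 |J3  (Se1 fixes effort; stroke away)
b2 |J2  (closing 1-jn rule on J3)
b1 |GY1  (J2 needs exactly one f-in)
b0 |GY1  (GY1: gyrator matches bond 1)
b3 |J1  (C1 outputs effort q/C1)
b4 |R1  (J1 effort already set via bond 3)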